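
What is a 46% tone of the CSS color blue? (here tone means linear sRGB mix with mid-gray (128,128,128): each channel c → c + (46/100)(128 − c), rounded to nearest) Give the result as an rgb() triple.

rgb(59, 59, 197)

CSS blue is rgb(0, 0, 255).
A 46% tone moves each channel 46% toward 128:
  R: 0 + 0.46×(128−0) = 0 + 58.88 = 58.88 → 59
  G: 0 + 58.88 = 58.88 → 59
  B: 255 + 0.46×(128−255) = 255 − 58.42 = 196.58 → 197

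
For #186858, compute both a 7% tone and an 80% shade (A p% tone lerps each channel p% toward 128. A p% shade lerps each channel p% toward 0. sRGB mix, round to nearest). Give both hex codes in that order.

#186858 is rgb(24, 104, 88).
7% tone:
  R: 24 + 7.28 = 31.28 → 31
  G: 104 + 0.07×(128−104) = 104 + 1.68 = 105.68 → 106
  B: 88 + 0.07×(128−88) = 88 + 2.8 = 90.8 → 91
  → #1F6A5B
80% shade:
  R: 24 − 19.2 = 4.8 → 5
  G: 104 + 0.8×(0−104) = 104 − 83.2 = 20.8 → 21
  B: 88 + 0.8×(0−88) = 88 − 70.4 = 17.6 → 18
  → #051512

#1F6A5B, #051512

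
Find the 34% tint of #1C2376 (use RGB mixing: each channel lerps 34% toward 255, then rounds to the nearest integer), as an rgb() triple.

rgb(105, 110, 165)

#1C2376 is rgb(28, 35, 118).
Lerp each channel 34% toward 255:
  R: 28 + 77.18 = 105.18 → 105
  G: 35 + 0.34×(255−35) = 35 + 74.8 = 109.8 → 110
  B: 118 + 46.58 = 164.58 → 165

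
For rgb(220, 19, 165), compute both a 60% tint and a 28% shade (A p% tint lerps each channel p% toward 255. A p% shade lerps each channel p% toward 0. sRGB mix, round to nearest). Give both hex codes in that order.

#f1a1db, #9e0e77

60% tint:
  R: 220 + 21 = 241 → 241
  G: 19 + 141.6 = 160.6 → 161
  B: 165 + 54 = 219 → 219
  → #f1a1db
28% shade:
  R: 220 + 0.28×(0−220) = 220 − 61.6 = 158.4 → 158
  G: 19 + 0.28×(0−19) = 19 − 5.32 = 13.68 → 14
  B: 165 − 46.2 = 118.8 → 119
  → #9e0e77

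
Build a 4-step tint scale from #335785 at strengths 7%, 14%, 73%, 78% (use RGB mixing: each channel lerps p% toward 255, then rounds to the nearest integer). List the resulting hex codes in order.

#41638E, #506F96, #C8D2DE, #D2DAE4

#335785 is rgb(51, 87, 133).
7%: (51 + 14.28 = 65.28→65, 87 + 11.76 = 98.76→99, 133 + 8.54 = 141.54→142) → #41638E
14%: (51 + 28.56 = 79.56→80, 87 + 23.52 = 110.52→111, 133 + 17.08 = 150.08→150) → #506F96
73%: (51 + 148.92 = 199.92→200, 87 + 122.64 = 209.64→210, 133 + 89.06 = 222.06→222) → #C8D2DE
78%: (51 + 159.12 = 210.12→210, 87 + 131.04 = 218.04→218, 133 + 95.16 = 228.16→228) → #D2DAE4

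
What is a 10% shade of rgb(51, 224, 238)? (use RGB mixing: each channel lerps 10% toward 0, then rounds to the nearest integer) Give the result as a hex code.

A 10% shade moves each channel 10% toward 0:
  R: 51 + 0.1×(0−51) = 51 − 5.1 = 45.9 → 46
  G: 224 − 22.4 = 201.6 → 202
  B: 238 + 0.1×(0−238) = 238 − 23.8 = 214.2 → 214
rgb(46, 202, 214) = #2ecad6.

#2ecad6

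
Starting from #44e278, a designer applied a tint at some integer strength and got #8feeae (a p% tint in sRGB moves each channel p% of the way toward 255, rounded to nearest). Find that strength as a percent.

#44e278 is rgb(68, 226, 120); #8feeae is rgb(143, 238, 174).
On the R channel (widest range): 143 ≈ 68 + (p/100)(255 − 68), so p ≈ 100×(143 − 68)/(255 − 68) = 7500/187 = 40.11.
p = 40 reproduces all three channels after rounding.

40%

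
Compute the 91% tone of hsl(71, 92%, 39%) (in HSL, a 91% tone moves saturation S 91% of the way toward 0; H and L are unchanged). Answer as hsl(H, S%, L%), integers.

S moves 91% from 92 toward 0: 92 − 83.72 = 8.28 → 8.
H and L are unchanged.

hsl(71, 8%, 39%)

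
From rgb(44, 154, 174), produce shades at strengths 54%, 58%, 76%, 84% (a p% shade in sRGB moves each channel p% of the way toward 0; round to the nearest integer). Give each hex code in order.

#144750, #124149, #0B252A, #07191C

54%: (44 − 23.76 = 20.24→20, 154 − 83.16 = 70.84→71, 174 − 93.96 = 80.04→80) → #144750
58%: (44 − 25.52 = 18.48→18, 154 − 89.32 = 64.68→65, 174 − 100.92 = 73.08→73) → #124149
76%: (44 − 33.44 = 10.56→11, 154 − 117.04 = 36.96→37, 174 − 132.24 = 41.76→42) → #0B252A
84%: (44 − 36.96 = 7.04→7, 154 − 129.36 = 24.64→25, 174 − 146.16 = 27.84→28) → #07191C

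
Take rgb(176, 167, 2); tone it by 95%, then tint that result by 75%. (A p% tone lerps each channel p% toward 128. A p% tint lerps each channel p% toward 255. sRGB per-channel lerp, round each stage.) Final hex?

A 95% tone moves each channel 95% toward 128:
  R: 176 + 0.95×(128−176) = 176 − 45.6 = 130.4 → 130
  G: 167 + 0.95×(128−167) = 167 − 37.05 = 129.95 → 130
  B: 2 + 0.95×(128−2) = 2 + 119.7 = 121.7 → 122
After the tone: rgb(130, 130, 122) = #82827a.
A 75% tint moves each channel 75% toward 255:
  R: 130 + 0.75×(255−130) = 130 + 93.75 = 223.75 → 224
  G: 130 + 0.75×(255−130) = 130 + 93.75 = 223.75 → 224
  B: 122 + 0.75×(255−122) = 122 + 99.75 = 221.75 → 222
rgb(224, 224, 222) = #e0e0de.

#e0e0de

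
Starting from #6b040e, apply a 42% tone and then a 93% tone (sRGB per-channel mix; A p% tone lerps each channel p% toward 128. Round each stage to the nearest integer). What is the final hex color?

#6b040e is rgb(107, 4, 14).
A 42% tone moves each channel 42% toward 128:
  R: 107 + 0.42×(128−107) = 107 + 8.82 = 115.82 → 116
  G: 4 + 0.42×(128−4) = 4 + 52.08 = 56.08 → 56
  B: 14 + 0.42×(128−14) = 14 + 47.88 = 61.88 → 62
After the tone: rgb(116, 56, 62) = #74383e.
Lerp each channel 93% toward 128:
  R: 116 + 0.93×(128−116) = 116 + 11.16 = 127.16 → 127
  G: 56 + 66.96 = 122.96 → 123
  B: 62 + 61.38 = 123.38 → 123
rgb(127, 123, 123) = #7f7b7b.

#7f7b7b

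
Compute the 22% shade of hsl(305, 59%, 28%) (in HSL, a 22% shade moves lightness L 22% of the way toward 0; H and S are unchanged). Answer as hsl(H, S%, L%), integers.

hsl(305, 59%, 22%)

L moves 22% from 28 toward 0: 28 − 6.16 = 21.84 → 22.
H and S are unchanged.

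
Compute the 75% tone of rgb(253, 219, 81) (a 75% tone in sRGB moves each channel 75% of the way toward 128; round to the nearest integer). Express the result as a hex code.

A 75% tone moves each channel 75% toward 128:
  R: 253 − 93.75 = 159.25 → 159
  G: 219 + 0.75×(128−219) = 219 − 68.25 = 150.75 → 151
  B: 81 + 0.75×(128−81) = 81 + 35.25 = 116.25 → 116
rgb(159, 151, 116) = #9F9774.

#9F9774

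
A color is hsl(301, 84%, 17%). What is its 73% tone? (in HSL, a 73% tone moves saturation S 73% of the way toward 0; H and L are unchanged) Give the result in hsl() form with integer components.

hsl(301, 23%, 17%)

S moves 73% from 84 toward 0: 84 − 61.32 = 22.68 → 23.
H and L are unchanged.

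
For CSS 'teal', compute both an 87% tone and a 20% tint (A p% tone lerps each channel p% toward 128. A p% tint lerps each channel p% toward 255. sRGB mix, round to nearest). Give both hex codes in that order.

#6f8080, #339999

CSS teal is rgb(0, 128, 128).
87% tone:
  R: 0 + 111.36 = 111.36 → 111
  G: 128 + 0 = 128 → 128
  B: 128 + 0 = 128 → 128
  → #6f8080
20% tint:
  R: 0 + 0.2×(255−0) = 0 + 51 = 51 → 51
  G: 128 + 0.2×(255−128) = 128 + 25.4 = 153.4 → 153
  B: 128 + 25.4 = 153.4 → 153
  → #339999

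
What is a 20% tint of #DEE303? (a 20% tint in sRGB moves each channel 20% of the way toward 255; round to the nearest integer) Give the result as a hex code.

#DEE303 is rgb(222, 227, 3).
Lerp each channel 20% toward 255:
  R: 222 + 6.6 = 228.6 → 229
  G: 227 + 5.6 = 232.6 → 233
  B: 3 + 50.4 = 53.4 → 53
rgb(229, 233, 53) = #E5E935.

#E5E935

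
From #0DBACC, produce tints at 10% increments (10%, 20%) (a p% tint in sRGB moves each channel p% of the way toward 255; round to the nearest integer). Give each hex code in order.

#0DBACC is rgb(13, 186, 204).
10%: (13 + 24.2 = 37.2→37, 186 + 6.9 = 192.9→193, 204 + 5.1 = 209.1→209) → #25C1D1
20%: (13 + 48.4 = 61.4→61, 186 + 13.8 = 199.8→200, 204 + 10.2 = 214.2→214) → #3DC8D6

#25C1D1, #3DC8D6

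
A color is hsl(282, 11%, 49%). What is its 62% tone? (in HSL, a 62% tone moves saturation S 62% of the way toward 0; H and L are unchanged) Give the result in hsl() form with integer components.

hsl(282, 4%, 49%)

S moves 62% from 11 toward 0: 11 − 6.82 = 4.18 → 4.
H and L are unchanged.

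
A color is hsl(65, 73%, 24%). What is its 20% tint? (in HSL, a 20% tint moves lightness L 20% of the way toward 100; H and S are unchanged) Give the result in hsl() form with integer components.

L moves 20% from 24 toward 100: 24 + 15.2 = 39.2 → 39.
H and S are unchanged.

hsl(65, 73%, 39%)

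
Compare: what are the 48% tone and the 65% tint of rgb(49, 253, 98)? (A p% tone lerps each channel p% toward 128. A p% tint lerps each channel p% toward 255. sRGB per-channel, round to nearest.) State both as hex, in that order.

#57c170, #b7fec8

48% tone:
  R: 49 + 0.48×(128−49) = 49 + 37.92 = 86.92 → 87
  G: 253 − 60 = 193 → 193
  B: 98 + 0.48×(128−98) = 98 + 14.4 = 112.4 → 112
  → #57c170
65% tint:
  R: 49 + 133.9 = 182.9 → 183
  G: 253 + 1.3 = 254.3 → 254
  B: 98 + 0.65×(255−98) = 98 + 102.05 = 200.05 → 200
  → #b7fec8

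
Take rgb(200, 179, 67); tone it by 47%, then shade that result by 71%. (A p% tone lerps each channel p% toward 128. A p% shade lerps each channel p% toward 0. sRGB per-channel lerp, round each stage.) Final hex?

#302D1C

Per channel, c → c + 0.47(128 − c):
  R: 200 + 0.47×(128−200) = 200 − 33.84 = 166.16 → 166
  G: 179 + 0.47×(128−179) = 179 − 23.97 = 155.03 → 155
  B: 67 + 28.67 = 95.67 → 96
After the tone: rgb(166, 155, 96) = #A69B60.
A 71% shade moves each channel 71% toward 0:
  R: 166 − 117.86 = 48.14 → 48
  G: 155 − 110.05 = 44.95 → 45
  B: 96 − 68.16 = 27.84 → 28
rgb(48, 45, 28) = #302D1C.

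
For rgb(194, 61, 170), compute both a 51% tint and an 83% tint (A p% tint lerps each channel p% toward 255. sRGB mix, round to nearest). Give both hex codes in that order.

#E1A0D5, #F5DEF1

51% tint:
  R: 194 + 31.11 = 225.11 → 225
  G: 61 + 0.51×(255−61) = 61 + 98.94 = 159.94 → 160
  B: 170 + 43.35 = 213.35 → 213
  → #E1A0D5
83% tint:
  R: 194 + 0.83×(255−194) = 194 + 50.63 = 244.63 → 245
  G: 61 + 0.83×(255−61) = 61 + 161.02 = 222.02 → 222
  B: 170 + 70.55 = 240.55 → 241
  → #F5DEF1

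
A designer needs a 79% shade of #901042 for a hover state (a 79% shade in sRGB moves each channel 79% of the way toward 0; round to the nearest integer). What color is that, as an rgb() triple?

rgb(30, 3, 14)

#901042 is rgb(144, 16, 66).
Lerp each channel 79% toward 0:
  R: 144 + 0.79×(0−144) = 144 − 113.76 = 30.24 → 30
  G: 16 + 0.79×(0−16) = 16 − 12.64 = 3.36 → 3
  B: 66 − 52.14 = 13.86 → 14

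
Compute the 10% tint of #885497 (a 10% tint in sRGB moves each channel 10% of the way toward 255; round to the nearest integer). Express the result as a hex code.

#9465a1

#885497 is rgb(136, 84, 151).
A 10% tint moves each channel 10% toward 255:
  R: 136 + 0.1×(255−136) = 136 + 11.9 = 147.9 → 148
  G: 84 + 0.1×(255−84) = 84 + 17.1 = 101.1 → 101
  B: 151 + 0.1×(255−151) = 151 + 10.4 = 161.4 → 161
rgb(148, 101, 161) = #9465a1.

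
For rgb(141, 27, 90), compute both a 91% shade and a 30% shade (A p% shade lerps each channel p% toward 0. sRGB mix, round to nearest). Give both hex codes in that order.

91% shade:
  R: 141 − 128.31 = 12.69 → 13
  G: 27 − 24.57 = 2.43 → 2
  B: 90 + 0.91×(0−90) = 90 − 81.9 = 8.1 → 8
  → #0d0208
30% shade:
  R: 141 − 42.3 = 98.7 → 99
  G: 27 + 0.3×(0−27) = 27 − 8.1 = 18.9 → 19
  B: 90 + 0.3×(0−90) = 90 − 27 = 63 → 63
  → #63133f

#0d0208, #63133f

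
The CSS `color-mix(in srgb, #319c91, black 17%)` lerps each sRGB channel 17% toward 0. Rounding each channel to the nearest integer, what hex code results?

#319c91 is rgb(49, 156, 145).
A 17% shade moves each channel 17% toward 0:
  R: 49 + 0.17×(0−49) = 49 − 8.33 = 40.67 → 41
  G: 156 + 0.17×(0−156) = 156 − 26.52 = 129.48 → 129
  B: 145 + 0.17×(0−145) = 145 − 24.65 = 120.35 → 120
rgb(41, 129, 120) = #298178.

#298178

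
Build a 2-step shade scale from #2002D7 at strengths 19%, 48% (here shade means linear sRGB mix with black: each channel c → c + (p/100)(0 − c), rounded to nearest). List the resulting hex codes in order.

#1A02AE, #110170

#2002D7 is rgb(32, 2, 215).
19%: (32 − 6.08 = 25.92→26, 2→2, 215 − 40.85 = 174.15→174) → #1A02AE
48%: (32 − 15.36 = 16.64→17, 2 − 0.96 = 1.04→1, 215 − 103.2 = 111.8→112) → #110170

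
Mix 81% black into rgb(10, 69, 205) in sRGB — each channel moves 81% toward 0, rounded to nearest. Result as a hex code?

An 81% shade moves each channel 81% toward 0:
  R: 10 + 0.81×(0−10) = 10 − 8.1 = 1.9 → 2
  G: 69 − 55.89 = 13.11 → 13
  B: 205 − 166.05 = 38.95 → 39
rgb(2, 13, 39) = #020D27.

#020D27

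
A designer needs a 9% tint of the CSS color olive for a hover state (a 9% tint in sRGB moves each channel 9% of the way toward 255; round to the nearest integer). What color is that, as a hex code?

CSS olive is rgb(128, 128, 0).
Per channel, c → c + 0.09(255 − c):
  R: 128 + 0.09×(255−128) = 128 + 11.43 = 139.43 → 139
  G: 128 + 11.43 = 139.43 → 139
  B: 0 + 0.09×(255−0) = 0 + 22.95 = 22.95 → 23
rgb(139, 139, 23) = #8B8B17.

#8B8B17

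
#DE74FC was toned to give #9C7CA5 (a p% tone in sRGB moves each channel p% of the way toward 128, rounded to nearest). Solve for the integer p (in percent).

#DE74FC is rgb(222, 116, 252); #9C7CA5 is rgb(156, 124, 165).
On the B channel (widest range): 165 ≈ 252 + (p/100)(128 − 252), so p ≈ 100×(165 − 252)/(128 − 252) = -8700/-124 = 70.16.
p = 70 reproduces all three channels after rounding.

70%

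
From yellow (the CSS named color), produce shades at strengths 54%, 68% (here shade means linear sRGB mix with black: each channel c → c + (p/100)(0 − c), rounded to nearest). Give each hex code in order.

#757500, #525200

CSS yellow is rgb(255, 255, 0).
54%: (255 − 137.7 = 117.3→117, 255 − 137.7 = 117.3→117, 0→0) → #757500
68%: (255 − 173.4 = 81.6→82, 255 − 173.4 = 81.6→82, 0→0) → #525200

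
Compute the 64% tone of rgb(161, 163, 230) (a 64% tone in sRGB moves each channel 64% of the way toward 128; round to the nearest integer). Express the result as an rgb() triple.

rgb(140, 141, 165)

Per channel, c → c + 0.64(128 − c):
  R: 161 + 0.64×(128−161) = 161 − 21.12 = 139.88 → 140
  G: 163 − 22.4 = 140.6 → 141
  B: 230 + 0.64×(128−230) = 230 − 65.28 = 164.72 → 165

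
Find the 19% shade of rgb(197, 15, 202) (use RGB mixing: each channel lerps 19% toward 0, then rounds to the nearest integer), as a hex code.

Per channel, c → c + 0.19(0 − c):
  R: 197 + 0.19×(0−197) = 197 − 37.43 = 159.57 → 160
  G: 15 − 2.85 = 12.15 → 12
  B: 202 − 38.38 = 163.62 → 164
rgb(160, 12, 164) = #A00CA4.

#A00CA4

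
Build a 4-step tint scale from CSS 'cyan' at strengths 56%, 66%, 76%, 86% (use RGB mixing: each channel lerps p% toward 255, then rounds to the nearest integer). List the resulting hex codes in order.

#8FFFFF, #A8FFFF, #C2FFFF, #DBFFFF

CSS cyan is rgb(0, 255, 255).
56%: (0 + 142.8 = 142.8→143, 255→255, 255→255) → #8FFFFF
66%: (0 + 168.3 = 168.3→168, 255→255, 255→255) → #A8FFFF
76%: (0 + 193.8 = 193.8→194, 255→255, 255→255) → #C2FFFF
86%: (0 + 219.3 = 219.3→219, 255→255, 255→255) → #DBFFFF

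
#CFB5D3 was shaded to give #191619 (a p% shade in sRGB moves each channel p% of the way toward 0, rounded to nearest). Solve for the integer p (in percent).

88%

#CFB5D3 is rgb(207, 181, 211); #191619 is rgb(25, 22, 25).
On the B channel (widest range): 25 ≈ 211 + (p/100)(0 − 211), so p ≈ 100×(25 − 211)/(0 − 211) = -18600/-211 = 88.15.
p = 88 reproduces all three channels after rounding.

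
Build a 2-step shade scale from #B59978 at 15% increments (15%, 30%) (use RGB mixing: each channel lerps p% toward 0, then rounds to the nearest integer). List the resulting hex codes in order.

#B59978 is rgb(181, 153, 120).
15%: (181 − 27.15 = 153.85→154, 153 − 22.95 = 130.05→130, 120 − 18 = 102→102) → #9A8266
30%: (181 − 54.3 = 126.7→127, 153 − 45.9 = 107.1→107, 120 − 36 = 84→84) → #7F6B54

#9A8266, #7F6B54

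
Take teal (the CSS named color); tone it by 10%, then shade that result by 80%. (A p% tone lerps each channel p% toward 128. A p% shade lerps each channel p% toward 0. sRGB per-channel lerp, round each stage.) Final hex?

CSS teal is rgb(0, 128, 128).
Lerp each channel 10% toward 128:
  R: 0 + 0.1×(128−0) = 0 + 12.8 = 12.8 → 13
  G: 128 + 0 = 128 → 128
  B: 128 + 0.1×(128−128) = 128 + 0 = 128 → 128
After the tone: rgb(13, 128, 128) = #0d8080.
An 80% shade moves each channel 80% toward 0:
  R: 13 + 0.8×(0−13) = 13 − 10.4 = 2.6 → 3
  G: 128 + 0.8×(0−128) = 128 − 102.4 = 25.6 → 26
  B: 128 + 0.8×(0−128) = 128 − 102.4 = 25.6 → 26
rgb(3, 26, 26) = #031a1a.

#031a1a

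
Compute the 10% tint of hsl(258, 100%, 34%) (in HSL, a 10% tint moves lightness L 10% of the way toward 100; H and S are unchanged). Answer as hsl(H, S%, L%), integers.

L moves 10% from 34 toward 100: 34 + 6.6 = 40.6 → 41.
H and S are unchanged.

hsl(258, 100%, 41%)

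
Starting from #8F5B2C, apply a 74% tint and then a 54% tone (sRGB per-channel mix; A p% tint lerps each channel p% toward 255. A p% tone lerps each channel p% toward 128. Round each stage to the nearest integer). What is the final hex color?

#ADA7A1

#8F5B2C is rgb(143, 91, 44).
Per channel, c → c + 0.74(255 − c):
  R: 143 + 0.74×(255−143) = 143 + 82.88 = 225.88 → 226
  G: 91 + 0.74×(255−91) = 91 + 121.36 = 212.36 → 212
  B: 44 + 0.74×(255−44) = 44 + 156.14 = 200.14 → 200
After the tint: rgb(226, 212, 200) = #E2D4C8.
Lerp each channel 54% toward 128:
  R: 226 − 52.92 = 173.08 → 173
  G: 212 + 0.54×(128−212) = 212 − 45.36 = 166.64 → 167
  B: 200 + 0.54×(128−200) = 200 − 38.88 = 161.12 → 161
rgb(173, 167, 161) = #ADA7A1.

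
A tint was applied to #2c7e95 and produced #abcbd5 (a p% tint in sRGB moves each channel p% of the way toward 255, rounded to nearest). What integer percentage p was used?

#2c7e95 is rgb(44, 126, 149); #abcbd5 is rgb(171, 203, 213).
On the R channel (widest range): 171 ≈ 44 + (p/100)(255 − 44), so p ≈ 100×(171 − 44)/(255 − 44) = 12700/211 = 60.19.
p = 60 reproduces all three channels after rounding.

60%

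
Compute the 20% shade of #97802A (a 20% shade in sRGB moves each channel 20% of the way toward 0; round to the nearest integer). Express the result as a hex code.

#97802A is rgb(151, 128, 42).
Lerp each channel 20% toward 0:
  R: 151 − 30.2 = 120.8 → 121
  G: 128 − 25.6 = 102.4 → 102
  B: 42 − 8.4 = 33.6 → 34
rgb(121, 102, 34) = #796622.

#796622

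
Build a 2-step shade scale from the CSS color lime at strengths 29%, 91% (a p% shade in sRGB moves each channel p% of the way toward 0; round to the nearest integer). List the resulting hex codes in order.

CSS lime is rgb(0, 255, 0).
29%: (0→0, 255 − 73.95 = 181.05→181, 0→0) → #00B500
91%: (0→0, 255 − 232.05 = 22.95→23, 0→0) → #001700

#00B500, #001700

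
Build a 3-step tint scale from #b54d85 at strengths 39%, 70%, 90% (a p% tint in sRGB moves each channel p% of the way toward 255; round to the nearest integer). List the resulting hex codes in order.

#d292b5, #e9cada, #f8edf3

#b54d85 is rgb(181, 77, 133).
39%: (181 + 28.86 = 209.86→210, 77 + 69.42 = 146.42→146, 133 + 47.58 = 180.58→181) → #d292b5
70%: (181 + 51.8 = 232.8→233, 77 + 124.6 = 201.6→202, 133 + 85.4 = 218.4→218) → #e9cada
90%: (181 + 66.6 = 247.6→248, 77 + 160.2 = 237.2→237, 133 + 109.8 = 242.8→243) → #f8edf3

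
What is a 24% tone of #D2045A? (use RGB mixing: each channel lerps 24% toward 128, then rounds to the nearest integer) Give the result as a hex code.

#D2045A is rgb(210, 4, 90).
Lerp each channel 24% toward 128:
  R: 210 − 19.68 = 190.32 → 190
  G: 4 + 29.76 = 33.76 → 34
  B: 90 + 0.24×(128−90) = 90 + 9.12 = 99.12 → 99
rgb(190, 34, 99) = #BE2263.

#BE2263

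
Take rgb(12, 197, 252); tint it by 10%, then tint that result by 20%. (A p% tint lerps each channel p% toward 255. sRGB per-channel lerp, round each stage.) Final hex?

#50D5FD

A 10% tint moves each channel 10% toward 255:
  R: 12 + 0.1×(255−12) = 12 + 24.3 = 36.3 → 36
  G: 197 + 0.1×(255−197) = 197 + 5.8 = 202.8 → 203
  B: 252 + 0.1×(255−252) = 252 + 0.3 = 252.3 → 252
After the tint: rgb(36, 203, 252) = #24CBFC.
A 20% tint moves each channel 20% toward 255:
  R: 36 + 0.2×(255−36) = 36 + 43.8 = 79.8 → 80
  G: 203 + 0.2×(255−203) = 203 + 10.4 = 213.4 → 213
  B: 252 + 0.2×(255−252) = 252 + 0.6 = 252.6 → 253
rgb(80, 213, 253) = #50D5FD.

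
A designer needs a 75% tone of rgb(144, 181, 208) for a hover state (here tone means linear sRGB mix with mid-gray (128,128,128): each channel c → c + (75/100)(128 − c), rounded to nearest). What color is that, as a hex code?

A 75% tone moves each channel 75% toward 128:
  R: 144 + 0.75×(128−144) = 144 − 12 = 132 → 132
  G: 181 − 39.75 = 141.25 → 141
  B: 208 − 60 = 148 → 148
rgb(132, 141, 148) = #848d94.

#848d94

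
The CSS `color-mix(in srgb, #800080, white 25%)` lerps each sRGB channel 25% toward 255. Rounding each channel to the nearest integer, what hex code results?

#800080 is rgb(128, 0, 128).
A 25% tint moves each channel 25% toward 255:
  R: 128 + 0.25×(255−128) = 128 + 31.75 = 159.75 → 160
  G: 0 + 0.25×(255−0) = 0 + 63.75 = 63.75 → 64
  B: 128 + 31.75 = 159.75 → 160
rgb(160, 64, 160) = #A040A0.

#A040A0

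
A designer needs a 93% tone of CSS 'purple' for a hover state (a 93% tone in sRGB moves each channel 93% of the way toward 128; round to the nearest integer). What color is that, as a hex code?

#807780

CSS purple is rgb(128, 0, 128).
A 93% tone moves each channel 93% toward 128:
  R: 128 + 0.93×(128−128) = 128 + 0 = 128 → 128
  G: 0 + 119.04 = 119.04 → 119
  B: 128 + 0.93×(128−128) = 128 + 0 = 128 → 128
rgb(128, 119, 128) = #807780.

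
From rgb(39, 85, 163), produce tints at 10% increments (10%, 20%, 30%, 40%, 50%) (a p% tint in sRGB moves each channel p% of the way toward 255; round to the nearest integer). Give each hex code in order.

#3D66AC, #5277B5, #6888BF, #7D99C8, #93AAD1

10%: (39 + 21.6 = 60.6→61, 85 + 17 = 102→102, 163 + 9.2 = 172.2→172) → #3D66AC
20%: (39 + 43.2 = 82.2→82, 85 + 34 = 119→119, 163 + 18.4 = 181.4→181) → #5277B5
30%: (39 + 64.8 = 103.8→104, 85 + 51 = 136→136, 163 + 27.6 = 190.6→191) → #6888BF
40%: (39 + 86.4 = 125.4→125, 85 + 68 = 153→153, 163 + 36.8 = 199.8→200) → #7D99C8
50%: (39 + 108 = 147→147, 85 + 85 = 170→170, 163 + 46 = 209→209) → #93AAD1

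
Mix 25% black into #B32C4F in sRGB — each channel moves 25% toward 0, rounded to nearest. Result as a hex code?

#B32C4F is rgb(179, 44, 79).
Lerp each channel 25% toward 0:
  R: 179 + 0.25×(0−179) = 179 − 44.75 = 134.25 → 134
  G: 44 − 11 = 33 → 33
  B: 79 + 0.25×(0−79) = 79 − 19.75 = 59.25 → 59
rgb(134, 33, 59) = #86213B.

#86213B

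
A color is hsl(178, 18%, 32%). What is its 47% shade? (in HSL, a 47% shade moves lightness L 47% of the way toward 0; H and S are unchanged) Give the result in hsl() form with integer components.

hsl(178, 18%, 17%)

L moves 47% from 32 toward 0: 32 − 15.04 = 16.96 → 17.
H and S are unchanged.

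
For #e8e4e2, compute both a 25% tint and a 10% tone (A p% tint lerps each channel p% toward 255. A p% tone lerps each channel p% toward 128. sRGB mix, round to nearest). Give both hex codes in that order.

#e8e4e2 is rgb(232, 228, 226).
25% tint:
  R: 232 + 5.75 = 237.75 → 238
  G: 228 + 0.25×(255−228) = 228 + 6.75 = 234.75 → 235
  B: 226 + 0.25×(255−226) = 226 + 7.25 = 233.25 → 233
  → #eeebe9
10% tone:
  R: 232 + 0.1×(128−232) = 232 − 10.4 = 221.6 → 222
  G: 228 − 10 = 218 → 218
  B: 226 + 0.1×(128−226) = 226 − 9.8 = 216.2 → 216
  → #dedad8

#eeebe9, #dedad8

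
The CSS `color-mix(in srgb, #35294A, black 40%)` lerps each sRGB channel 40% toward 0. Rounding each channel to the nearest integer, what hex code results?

#20192C

#35294A is rgb(53, 41, 74).
A 40% shade moves each channel 40% toward 0:
  R: 53 + 0.4×(0−53) = 53 − 21.2 = 31.8 → 32
  G: 41 − 16.4 = 24.6 → 25
  B: 74 − 29.6 = 44.4 → 44
rgb(32, 25, 44) = #20192C.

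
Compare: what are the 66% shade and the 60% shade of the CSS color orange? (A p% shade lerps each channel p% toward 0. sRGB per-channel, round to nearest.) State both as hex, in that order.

#573800, #664200

CSS orange is rgb(255, 165, 0).
66% shade:
  R: 255 + 0.66×(0−255) = 255 − 168.3 = 86.7 → 87
  G: 165 + 0.66×(0−165) = 165 − 108.9 = 56.1 → 56
  B: 0 + 0.66×(0−0) = 0 + 0 = 0 → 0
  → #573800
60% shade:
  R: 255 + 0.6×(0−255) = 255 − 153 = 102 → 102
  G: 165 − 99 = 66 → 66
  B: 0 + 0 = 0 → 0
  → #664200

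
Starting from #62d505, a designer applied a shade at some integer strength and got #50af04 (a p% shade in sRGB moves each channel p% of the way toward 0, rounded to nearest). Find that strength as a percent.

18%

#62d505 is rgb(98, 213, 5); #50af04 is rgb(80, 175, 4).
On the G channel (widest range): 175 ≈ 213 + (p/100)(0 − 213), so p ≈ 100×(175 − 213)/(0 − 213) = -3800/-213 = 17.84.
p = 18 reproduces all three channels after rounding.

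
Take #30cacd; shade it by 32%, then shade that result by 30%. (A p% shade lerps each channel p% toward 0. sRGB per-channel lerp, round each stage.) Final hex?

#30cacd is rgb(48, 202, 205).
A 32% shade moves each channel 32% toward 0:
  R: 48 + 0.32×(0−48) = 48 − 15.36 = 32.64 → 33
  G: 202 + 0.32×(0−202) = 202 − 64.64 = 137.36 → 137
  B: 205 − 65.6 = 139.4 → 139
After the shade: rgb(33, 137, 139) = #21898b.
Per channel, c → c + 0.3(0 − c):
  R: 33 + 0.3×(0−33) = 33 − 9.9 = 23.1 → 23
  G: 137 − 41.1 = 95.9 → 96
  B: 139 + 0.3×(0−139) = 139 − 41.7 = 97.3 → 97
rgb(23, 96, 97) = #176061.

#176061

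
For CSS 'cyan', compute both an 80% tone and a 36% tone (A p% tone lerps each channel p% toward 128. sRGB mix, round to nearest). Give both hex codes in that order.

#669999, #2ED1D1

CSS cyan is rgb(0, 255, 255).
80% tone:
  R: 0 + 0.8×(128−0) = 0 + 102.4 = 102.4 → 102
  G: 255 − 101.6 = 153.4 → 153
  B: 255 + 0.8×(128−255) = 255 − 101.6 = 153.4 → 153
  → #669999
36% tone:
  R: 0 + 0.36×(128−0) = 0 + 46.08 = 46.08 → 46
  G: 255 − 45.72 = 209.28 → 209
  B: 255 − 45.72 = 209.28 → 209
  → #2ED1D1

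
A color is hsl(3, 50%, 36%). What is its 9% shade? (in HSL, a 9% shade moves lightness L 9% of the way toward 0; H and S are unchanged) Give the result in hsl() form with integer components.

L moves 9% from 36 toward 0: 36 − 3.24 = 32.76 → 33.
H and S are unchanged.

hsl(3, 50%, 33%)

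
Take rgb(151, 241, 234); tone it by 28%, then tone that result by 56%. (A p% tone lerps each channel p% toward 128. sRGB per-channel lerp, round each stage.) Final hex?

#87A4A1

A 28% tone moves each channel 28% toward 128:
  R: 151 + 0.28×(128−151) = 151 − 6.44 = 144.56 → 145
  G: 241 + 0.28×(128−241) = 241 − 31.64 = 209.36 → 209
  B: 234 + 0.28×(128−234) = 234 − 29.68 = 204.32 → 204
After the tone: rgb(145, 209, 204) = #91D1CC.
A 56% tone moves each channel 56% toward 128:
  R: 145 + 0.56×(128−145) = 145 − 9.52 = 135.48 → 135
  G: 209 + 0.56×(128−209) = 209 − 45.36 = 163.64 → 164
  B: 204 + 0.56×(128−204) = 204 − 42.56 = 161.44 → 161
rgb(135, 164, 161) = #87A4A1.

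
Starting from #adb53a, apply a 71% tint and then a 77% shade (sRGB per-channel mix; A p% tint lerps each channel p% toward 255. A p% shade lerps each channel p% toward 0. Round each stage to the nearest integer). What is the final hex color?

#adb53a is rgb(173, 181, 58).
Lerp each channel 71% toward 255:
  R: 173 + 0.71×(255−173) = 173 + 58.22 = 231.22 → 231
  G: 181 + 0.71×(255−181) = 181 + 52.54 = 233.54 → 234
  B: 58 + 0.71×(255−58) = 58 + 139.87 = 197.87 → 198
After the tint: rgb(231, 234, 198) = #e7eac6.
A 77% shade moves each channel 77% toward 0:
  R: 231 + 0.77×(0−231) = 231 − 177.87 = 53.13 → 53
  G: 234 + 0.77×(0−234) = 234 − 180.18 = 53.82 → 54
  B: 198 − 152.46 = 45.54 → 46
rgb(53, 54, 46) = #35362e.

#35362e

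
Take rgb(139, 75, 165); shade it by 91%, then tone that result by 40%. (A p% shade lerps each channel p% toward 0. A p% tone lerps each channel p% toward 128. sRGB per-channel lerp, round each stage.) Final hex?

Per channel, c → c + 0.91(0 − c):
  R: 139 − 126.49 = 12.51 → 13
  G: 75 + 0.91×(0−75) = 75 − 68.25 = 6.75 → 7
  B: 165 − 150.15 = 14.85 → 15
After the shade: rgb(13, 7, 15) = #0D070F.
Lerp each channel 40% toward 128:
  R: 13 + 0.4×(128−13) = 13 + 46 = 59 → 59
  G: 7 + 0.4×(128−7) = 7 + 48.4 = 55.4 → 55
  B: 15 + 45.2 = 60.2 → 60
rgb(59, 55, 60) = #3B373C.

#3B373C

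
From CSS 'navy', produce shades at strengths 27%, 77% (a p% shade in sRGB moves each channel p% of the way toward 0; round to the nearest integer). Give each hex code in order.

#00005d, #00001d

CSS navy is rgb(0, 0, 128).
27%: (0→0, 0→0, 128 − 34.56 = 93.44→93) → #00005d
77%: (0→0, 0→0, 128 − 98.56 = 29.44→29) → #00001d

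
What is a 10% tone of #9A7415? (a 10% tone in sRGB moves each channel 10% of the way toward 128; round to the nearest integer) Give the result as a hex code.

#977520

#9A7415 is rgb(154, 116, 21).
Lerp each channel 10% toward 128:
  R: 154 + 0.1×(128−154) = 154 − 2.6 = 151.4 → 151
  G: 116 + 0.1×(128−116) = 116 + 1.2 = 117.2 → 117
  B: 21 + 0.1×(128−21) = 21 + 10.7 = 31.7 → 32
rgb(151, 117, 32) = #977520.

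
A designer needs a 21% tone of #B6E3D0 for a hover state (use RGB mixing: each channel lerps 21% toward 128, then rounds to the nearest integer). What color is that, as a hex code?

#ABCEBF

#B6E3D0 is rgb(182, 227, 208).
Lerp each channel 21% toward 128:
  R: 182 + 0.21×(128−182) = 182 − 11.34 = 170.66 → 171
  G: 227 + 0.21×(128−227) = 227 − 20.79 = 206.21 → 206
  B: 208 + 0.21×(128−208) = 208 − 16.8 = 191.2 → 191
rgb(171, 206, 191) = #ABCEBF.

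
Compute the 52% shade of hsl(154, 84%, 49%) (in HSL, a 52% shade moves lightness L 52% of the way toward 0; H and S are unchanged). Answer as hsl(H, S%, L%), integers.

L moves 52% from 49 toward 0: 49 − 25.48 = 23.52 → 24.
H and S are unchanged.

hsl(154, 84%, 24%)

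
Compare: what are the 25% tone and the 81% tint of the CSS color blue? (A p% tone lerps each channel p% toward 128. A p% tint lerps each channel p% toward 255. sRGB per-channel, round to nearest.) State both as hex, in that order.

CSS blue is rgb(0, 0, 255).
25% tone:
  R: 0 + 32 = 32 → 32
  G: 0 + 32 = 32 → 32
  B: 255 − 31.75 = 223.25 → 223
  → #2020df
81% tint:
  R: 0 + 0.81×(255−0) = 0 + 206.55 = 206.55 → 207
  G: 0 + 206.55 = 206.55 → 207
  B: 255 + 0.81×(255−255) = 255 + 0 = 255 → 255
  → #cfcfff

#2020df, #cfcfff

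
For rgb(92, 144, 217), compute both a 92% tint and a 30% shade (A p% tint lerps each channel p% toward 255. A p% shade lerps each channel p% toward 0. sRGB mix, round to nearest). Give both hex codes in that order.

92% tint:
  R: 92 + 0.92×(255−92) = 92 + 149.96 = 241.96 → 242
  G: 144 + 0.92×(255−144) = 144 + 102.12 = 246.12 → 246
  B: 217 + 0.92×(255−217) = 217 + 34.96 = 251.96 → 252
  → #f2f6fc
30% shade:
  R: 92 + 0.3×(0−92) = 92 − 27.6 = 64.4 → 64
  G: 144 − 43.2 = 100.8 → 101
  B: 217 − 65.1 = 151.9 → 152
  → #406598

#f2f6fc, #406598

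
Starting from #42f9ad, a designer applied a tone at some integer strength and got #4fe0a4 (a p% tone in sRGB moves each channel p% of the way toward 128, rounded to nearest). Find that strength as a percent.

21%

#42f9ad is rgb(66, 249, 173); #4fe0a4 is rgb(79, 224, 164).
On the G channel (widest range): 224 ≈ 249 + (p/100)(128 − 249), so p ≈ 100×(224 − 249)/(128 − 249) = -2500/-121 = 20.66.
p = 21 reproduces all three channels after rounding.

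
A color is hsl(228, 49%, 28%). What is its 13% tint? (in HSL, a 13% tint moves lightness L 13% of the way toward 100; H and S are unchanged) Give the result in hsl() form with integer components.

L moves 13% from 28 toward 100: 28 + 9.36 = 37.36 → 37.
H and S are unchanged.

hsl(228, 49%, 37%)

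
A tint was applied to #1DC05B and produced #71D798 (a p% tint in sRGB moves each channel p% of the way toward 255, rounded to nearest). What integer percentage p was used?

37%

#1DC05B is rgb(29, 192, 91); #71D798 is rgb(113, 215, 152).
On the R channel (widest range): 113 ≈ 29 + (p/100)(255 − 29), so p ≈ 100×(113 − 29)/(255 − 29) = 8400/226 = 37.17.
p = 37 reproduces all three channels after rounding.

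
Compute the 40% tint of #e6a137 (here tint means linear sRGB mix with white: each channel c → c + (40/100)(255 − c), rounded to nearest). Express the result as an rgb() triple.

rgb(240, 199, 135)

#e6a137 is rgb(230, 161, 55).
Lerp each channel 40% toward 255:
  R: 230 + 10 = 240 → 240
  G: 161 + 0.4×(255−161) = 161 + 37.6 = 198.6 → 199
  B: 55 + 0.4×(255−55) = 55 + 80 = 135 → 135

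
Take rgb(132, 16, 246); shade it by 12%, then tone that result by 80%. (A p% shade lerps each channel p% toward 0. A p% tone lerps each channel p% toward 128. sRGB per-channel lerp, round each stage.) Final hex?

A 12% shade moves each channel 12% toward 0:
  R: 132 + 0.12×(0−132) = 132 − 15.84 = 116.16 → 116
  G: 16 + 0.12×(0−16) = 16 − 1.92 = 14.08 → 14
  B: 246 + 0.12×(0−246) = 246 − 29.52 = 216.48 → 216
After the shade: rgb(116, 14, 216) = #740ed8.
Lerp each channel 80% toward 128:
  R: 116 + 9.6 = 125.6 → 126
  G: 14 + 0.8×(128−14) = 14 + 91.2 = 105.2 → 105
  B: 216 − 70.4 = 145.6 → 146
rgb(126, 105, 146) = #7e6992.

#7e6992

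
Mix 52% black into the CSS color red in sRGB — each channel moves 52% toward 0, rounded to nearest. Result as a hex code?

CSS red is rgb(255, 0, 0).
Per channel, c → c + 0.52(0 − c):
  R: 255 + 0.52×(0−255) = 255 − 132.6 = 122.4 → 122
  G: 0 + 0.52×(0−0) = 0 + 0 = 0 → 0
  B: 0 + 0 = 0 → 0
rgb(122, 0, 0) = #7A0000.

#7A0000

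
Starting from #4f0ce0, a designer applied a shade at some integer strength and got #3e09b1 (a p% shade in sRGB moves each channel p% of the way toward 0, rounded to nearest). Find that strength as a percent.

#4f0ce0 is rgb(79, 12, 224); #3e09b1 is rgb(62, 9, 177).
On the B channel (widest range): 177 ≈ 224 + (p/100)(0 − 224), so p ≈ 100×(177 − 224)/(0 − 224) = -4700/-224 = 20.98.
p = 21 reproduces all three channels after rounding.

21%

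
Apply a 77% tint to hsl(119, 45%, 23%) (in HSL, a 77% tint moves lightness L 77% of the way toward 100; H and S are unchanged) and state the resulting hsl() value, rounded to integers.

hsl(119, 45%, 82%)

L moves 77% from 23 toward 100: 23 + 59.29 = 82.29 → 82.
H and S are unchanged.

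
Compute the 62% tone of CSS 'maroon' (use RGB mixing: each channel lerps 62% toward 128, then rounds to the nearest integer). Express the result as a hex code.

#804f4f

CSS maroon is rgb(128, 0, 0).
Lerp each channel 62% toward 128:
  R: 128 + 0 = 128 → 128
  G: 0 + 79.36 = 79.36 → 79
  B: 0 + 0.62×(128−0) = 0 + 79.36 = 79.36 → 79
rgb(128, 79, 79) = #804f4f.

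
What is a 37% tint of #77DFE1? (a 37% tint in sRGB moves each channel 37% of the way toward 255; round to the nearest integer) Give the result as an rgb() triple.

rgb(169, 235, 236)

#77DFE1 is rgb(119, 223, 225).
Per channel, c → c + 0.37(255 − c):
  R: 119 + 50.32 = 169.32 → 169
  G: 223 + 0.37×(255−223) = 223 + 11.84 = 234.84 → 235
  B: 225 + 0.37×(255−225) = 225 + 11.1 = 236.1 → 236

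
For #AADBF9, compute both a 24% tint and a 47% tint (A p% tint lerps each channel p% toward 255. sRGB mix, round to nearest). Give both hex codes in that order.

#AADBF9 is rgb(170, 219, 249).
24% tint:
  R: 170 + 20.4 = 190.4 → 190
  G: 219 + 0.24×(255−219) = 219 + 8.64 = 227.64 → 228
  B: 249 + 1.44 = 250.44 → 250
  → #BEE4FA
47% tint:
  R: 170 + 0.47×(255−170) = 170 + 39.95 = 209.95 → 210
  G: 219 + 16.92 = 235.92 → 236
  B: 249 + 0.47×(255−249) = 249 + 2.82 = 251.82 → 252
  → #D2ECFC

#BEE4FA, #D2ECFC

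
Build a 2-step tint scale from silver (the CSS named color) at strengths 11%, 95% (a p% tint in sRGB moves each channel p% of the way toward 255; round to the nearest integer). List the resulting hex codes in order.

#C7C7C7, #FCFCFC

CSS silver is rgb(192, 192, 192).
11%: (192 + 6.93 = 198.93→199, 192 + 6.93 = 198.93→199, 192 + 6.93 = 198.93→199) → #C7C7C7
95%: (192 + 59.85 = 251.85→252, 192 + 59.85 = 251.85→252, 192 + 59.85 = 251.85→252) → #FCFCFC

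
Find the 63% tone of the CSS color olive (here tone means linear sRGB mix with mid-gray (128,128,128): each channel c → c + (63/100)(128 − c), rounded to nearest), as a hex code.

CSS olive is rgb(128, 128, 0).
A 63% tone moves each channel 63% toward 128:
  R: 128 + 0 = 128 → 128
  G: 128 + 0 = 128 → 128
  B: 0 + 80.64 = 80.64 → 81
rgb(128, 128, 81) = #808051.

#808051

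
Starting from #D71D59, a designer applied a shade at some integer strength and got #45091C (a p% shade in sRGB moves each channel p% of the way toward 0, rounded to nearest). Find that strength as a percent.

#D71D59 is rgb(215, 29, 89); #45091C is rgb(69, 9, 28).
On the R channel (widest range): 69 ≈ 215 + (p/100)(0 − 215), so p ≈ 100×(69 − 215)/(0 − 215) = -14600/-215 = 67.91.
p = 68 reproduces all three channels after rounding.

68%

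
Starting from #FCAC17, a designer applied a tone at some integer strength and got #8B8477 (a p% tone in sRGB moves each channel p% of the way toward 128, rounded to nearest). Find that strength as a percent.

91%

#FCAC17 is rgb(252, 172, 23); #8B8477 is rgb(139, 132, 119).
On the R channel (widest range): 139 ≈ 252 + (p/100)(128 − 252), so p ≈ 100×(139 − 252)/(128 − 252) = -11300/-124 = 91.13.
p = 91 reproduces all three channels after rounding.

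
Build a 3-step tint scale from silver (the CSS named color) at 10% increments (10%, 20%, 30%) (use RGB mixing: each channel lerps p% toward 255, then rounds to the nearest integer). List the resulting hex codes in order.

CSS silver is rgb(192, 192, 192).
10%: (192 + 6.3 = 198.3→198, 192 + 6.3 = 198.3→198, 192 + 6.3 = 198.3→198) → #c6c6c6
20%: (192 + 12.6 = 204.6→205, 192 + 12.6 = 204.6→205, 192 + 12.6 = 204.6→205) → #cdcdcd
30%: (192 + 18.9 = 210.9→211, 192 + 18.9 = 210.9→211, 192 + 18.9 = 210.9→211) → #d3d3d3

#c6c6c6, #cdcdcd, #d3d3d3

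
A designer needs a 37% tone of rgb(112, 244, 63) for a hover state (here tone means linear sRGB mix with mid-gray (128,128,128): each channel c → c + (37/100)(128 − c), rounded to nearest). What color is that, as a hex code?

A 37% tone moves each channel 37% toward 128:
  R: 112 + 0.37×(128−112) = 112 + 5.92 = 117.92 → 118
  G: 244 − 42.92 = 201.08 → 201
  B: 63 + 24.05 = 87.05 → 87
rgb(118, 201, 87) = #76C957.

#76C957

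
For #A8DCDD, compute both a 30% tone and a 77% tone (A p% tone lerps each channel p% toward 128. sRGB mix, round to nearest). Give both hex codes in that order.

#9CC0C1, #899595

#A8DCDD is rgb(168, 220, 221).
30% tone:
  R: 168 + 0.3×(128−168) = 168 − 12 = 156 → 156
  G: 220 + 0.3×(128−220) = 220 − 27.6 = 192.4 → 192
  B: 221 + 0.3×(128−221) = 221 − 27.9 = 193.1 → 193
  → #9CC0C1
77% tone:
  R: 168 − 30.8 = 137.2 → 137
  G: 220 + 0.77×(128−220) = 220 − 70.84 = 149.16 → 149
  B: 221 + 0.77×(128−221) = 221 − 71.61 = 149.39 → 149
  → #899595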